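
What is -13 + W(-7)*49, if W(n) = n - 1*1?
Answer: -405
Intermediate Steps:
W(n) = -1 + n (W(n) = n - 1 = -1 + n)
-13 + W(-7)*49 = -13 + (-1 - 7)*49 = -13 - 8*49 = -13 - 392 = -405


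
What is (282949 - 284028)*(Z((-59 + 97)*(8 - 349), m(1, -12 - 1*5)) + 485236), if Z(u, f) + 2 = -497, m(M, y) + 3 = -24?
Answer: -523031223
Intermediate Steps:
m(M, y) = -27 (m(M, y) = -3 - 24 = -27)
Z(u, f) = -499 (Z(u, f) = -2 - 497 = -499)
(282949 - 284028)*(Z((-59 + 97)*(8 - 349), m(1, -12 - 1*5)) + 485236) = (282949 - 284028)*(-499 + 485236) = -1079*484737 = -523031223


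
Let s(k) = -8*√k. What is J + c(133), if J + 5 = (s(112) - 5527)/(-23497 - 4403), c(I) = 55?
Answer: 1400527/27900 + 8*√7/6975 ≈ 50.201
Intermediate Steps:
J = -133973/27900 + 8*√7/6975 (J = -5 + (-32*√7 - 5527)/(-23497 - 4403) = -5 + (-32*√7 - 5527)/(-27900) = -5 + (-32*√7 - 5527)*(-1/27900) = -5 + (-5527 - 32*√7)*(-1/27900) = -5 + (5527/27900 + 8*√7/6975) = -133973/27900 + 8*√7/6975 ≈ -4.7989)
J + c(133) = (-133973/27900 + 8*√7/6975) + 55 = 1400527/27900 + 8*√7/6975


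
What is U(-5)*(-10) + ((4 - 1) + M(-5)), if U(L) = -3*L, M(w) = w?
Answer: -152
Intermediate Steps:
U(-5)*(-10) + ((4 - 1) + M(-5)) = -3*(-5)*(-10) + ((4 - 1) - 5) = 15*(-10) + (3 - 5) = -150 - 2 = -152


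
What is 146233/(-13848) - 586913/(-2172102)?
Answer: -51584236757/5013211416 ≈ -10.290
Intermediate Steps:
146233/(-13848) - 586913/(-2172102) = 146233*(-1/13848) - 586913*(-1/2172102) = -146233/13848 + 586913/2172102 = -51584236757/5013211416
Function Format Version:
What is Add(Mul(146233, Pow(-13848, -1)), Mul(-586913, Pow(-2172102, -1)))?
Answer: Rational(-51584236757, 5013211416) ≈ -10.290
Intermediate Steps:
Add(Mul(146233, Pow(-13848, -1)), Mul(-586913, Pow(-2172102, -1))) = Add(Mul(146233, Rational(-1, 13848)), Mul(-586913, Rational(-1, 2172102))) = Add(Rational(-146233, 13848), Rational(586913, 2172102)) = Rational(-51584236757, 5013211416)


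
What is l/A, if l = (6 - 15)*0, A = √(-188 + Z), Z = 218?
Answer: 0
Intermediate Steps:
A = √30 (A = √(-188 + 218) = √30 ≈ 5.4772)
l = 0 (l = -9*0 = 0)
l/A = 0/(√30) = 0*(√30/30) = 0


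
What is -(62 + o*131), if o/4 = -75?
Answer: 39238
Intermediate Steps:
o = -300 (o = 4*(-75) = -300)
-(62 + o*131) = -(62 - 300*131) = -(62 - 39300) = -1*(-39238) = 39238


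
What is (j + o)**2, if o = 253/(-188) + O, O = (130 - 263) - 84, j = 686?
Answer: 7729750561/35344 ≈ 2.1870e+5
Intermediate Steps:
O = -217 (O = -133 - 84 = -217)
o = -41049/188 (o = 253/(-188) - 217 = 253*(-1/188) - 217 = -253/188 - 217 = -41049/188 ≈ -218.35)
(j + o)**2 = (686 - 41049/188)**2 = (87919/188)**2 = 7729750561/35344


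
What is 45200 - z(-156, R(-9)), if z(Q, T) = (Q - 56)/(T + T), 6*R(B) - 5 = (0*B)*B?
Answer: 226636/5 ≈ 45327.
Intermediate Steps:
R(B) = 5/6 (R(B) = 5/6 + ((0*B)*B)/6 = 5/6 + (0*B)/6 = 5/6 + (1/6)*0 = 5/6 + 0 = 5/6)
z(Q, T) = (-56 + Q)/(2*T) (z(Q, T) = (-56 + Q)/((2*T)) = (-56 + Q)*(1/(2*T)) = (-56 + Q)/(2*T))
45200 - z(-156, R(-9)) = 45200 - (-56 - 156)/(2*5/6) = 45200 - 6*(-212)/(2*5) = 45200 - 1*(-636/5) = 45200 + 636/5 = 226636/5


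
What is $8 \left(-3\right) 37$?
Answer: $-888$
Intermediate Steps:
$8 \left(-3\right) 37 = \left(-24\right) 37 = -888$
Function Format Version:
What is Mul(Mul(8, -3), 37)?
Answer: -888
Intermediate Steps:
Mul(Mul(8, -3), 37) = Mul(-24, 37) = -888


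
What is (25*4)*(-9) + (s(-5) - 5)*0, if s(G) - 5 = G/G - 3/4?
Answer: -900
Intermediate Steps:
s(G) = 21/4 (s(G) = 5 + (G/G - 3/4) = 5 + (1 - 3*¼) = 5 + (1 - ¾) = 5 + ¼ = 21/4)
(25*4)*(-9) + (s(-5) - 5)*0 = (25*4)*(-9) + (21/4 - 5)*0 = 100*(-9) + (¼)*0 = -900 + 0 = -900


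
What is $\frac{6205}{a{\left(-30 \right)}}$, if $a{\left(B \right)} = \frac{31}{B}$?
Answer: $- \frac{186150}{31} \approx -6004.8$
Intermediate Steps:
$\frac{6205}{a{\left(-30 \right)}} = \frac{6205}{31 \frac{1}{-30}} = \frac{6205}{31 \left(- \frac{1}{30}\right)} = \frac{6205}{- \frac{31}{30}} = 6205 \left(- \frac{30}{31}\right) = - \frac{186150}{31}$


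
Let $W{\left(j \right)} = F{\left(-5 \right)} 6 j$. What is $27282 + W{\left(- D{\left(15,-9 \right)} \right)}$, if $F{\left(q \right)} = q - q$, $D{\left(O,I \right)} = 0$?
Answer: $27282$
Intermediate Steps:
$F{\left(q \right)} = 0$
$W{\left(j \right)} = 0$ ($W{\left(j \right)} = 0 \cdot 6 j = 0 j = 0$)
$27282 + W{\left(- D{\left(15,-9 \right)} \right)} = 27282 + 0 = 27282$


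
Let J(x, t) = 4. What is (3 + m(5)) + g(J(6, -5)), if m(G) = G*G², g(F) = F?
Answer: 132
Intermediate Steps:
m(G) = G³
(3 + m(5)) + g(J(6, -5)) = (3 + 5³) + 4 = (3 + 125) + 4 = 128 + 4 = 132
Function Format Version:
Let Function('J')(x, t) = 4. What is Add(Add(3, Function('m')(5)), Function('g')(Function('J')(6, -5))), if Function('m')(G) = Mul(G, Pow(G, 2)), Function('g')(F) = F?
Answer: 132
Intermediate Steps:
Function('m')(G) = Pow(G, 3)
Add(Add(3, Function('m')(5)), Function('g')(Function('J')(6, -5))) = Add(Add(3, Pow(5, 3)), 4) = Add(Add(3, 125), 4) = Add(128, 4) = 132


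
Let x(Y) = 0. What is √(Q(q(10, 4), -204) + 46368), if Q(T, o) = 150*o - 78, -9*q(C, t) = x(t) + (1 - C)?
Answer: √15690 ≈ 125.26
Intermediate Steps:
q(C, t) = -⅑ + C/9 (q(C, t) = -(0 + (1 - C))/9 = -(1 - C)/9 = -⅑ + C/9)
Q(T, o) = -78 + 150*o
√(Q(q(10, 4), -204) + 46368) = √((-78 + 150*(-204)) + 46368) = √((-78 - 30600) + 46368) = √(-30678 + 46368) = √15690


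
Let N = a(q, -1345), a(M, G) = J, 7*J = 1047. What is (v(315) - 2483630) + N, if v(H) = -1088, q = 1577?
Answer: -17391979/7 ≈ -2.4846e+6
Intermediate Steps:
J = 1047/7 (J = (1/7)*1047 = 1047/7 ≈ 149.57)
a(M, G) = 1047/7
N = 1047/7 ≈ 149.57
(v(315) - 2483630) + N = (-1088 - 2483630) + 1047/7 = -2484718 + 1047/7 = -17391979/7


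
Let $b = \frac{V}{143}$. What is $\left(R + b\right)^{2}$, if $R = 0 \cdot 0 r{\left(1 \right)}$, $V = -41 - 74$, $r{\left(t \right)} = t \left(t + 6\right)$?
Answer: $\frac{13225}{20449} \approx 0.64673$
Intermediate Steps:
$r{\left(t \right)} = t \left(6 + t\right)$
$V = -115$
$R = 0$ ($R = 0 \cdot 0 \cdot 1 \left(6 + 1\right) = 0 \cdot 1 \cdot 7 = 0 \cdot 7 = 0$)
$b = - \frac{115}{143} \approx -0.8042$
$\left(R + b\right)^{2} = \left(0 - \frac{115}{143}\right)^{2} = \left(- \frac{115}{143}\right)^{2} = \frac{13225}{20449}$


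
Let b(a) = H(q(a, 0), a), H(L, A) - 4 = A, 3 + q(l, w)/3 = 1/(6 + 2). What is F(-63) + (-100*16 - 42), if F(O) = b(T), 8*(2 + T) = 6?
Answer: -6557/4 ≈ -1639.3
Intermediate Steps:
q(l, w) = -69/8 (q(l, w) = -9 + 3/(6 + 2) = -9 + 3/8 = -69/8)
H(L, A) = 4 + A
T = -5/4 (T = -2 + (⅛)*6 = -2 + ¾ = -5/4 ≈ -1.2500)
b(a) = 4 + a
F(O) = 11/4 (F(O) = 4 - 5/4 = 11/4)
F(-63) + (-100*16 - 42) = 11/4 + (-100*16 - 42) = 11/4 + (-1600 - 42) = 11/4 - 1642 = -6557/4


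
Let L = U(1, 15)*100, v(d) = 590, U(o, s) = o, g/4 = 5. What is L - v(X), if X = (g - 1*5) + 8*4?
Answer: -490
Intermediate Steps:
g = 20 (g = 4*5 = 20)
X = 47 (X = (20 - 1*5) + 8*4 = (20 - 5) + 32 = 15 + 32 = 47)
L = 100 (L = 1*100 = 100)
L - v(X) = 100 - 1*590 = 100 - 590 = -490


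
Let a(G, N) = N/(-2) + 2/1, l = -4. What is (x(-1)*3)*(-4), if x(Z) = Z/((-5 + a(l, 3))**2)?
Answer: 16/27 ≈ 0.59259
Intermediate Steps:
a(G, N) = 2 - N/2 (a(G, N) = N*(-1/2) + 2*1 = -N/2 + 2 = 2 - N/2)
x(Z) = 4*Z/81 (x(Z) = Z/((-5 + (2 - 1/2*3))**2) = Z/((-5 + (2 - 3/2))**2) = Z/((-5 + 1/2)**2) = Z/((-9/2)**2) = Z/(81/4) = Z*(4/81) = 4*Z/81)
(x(-1)*3)*(-4) = (((4/81)*(-1))*3)*(-4) = -4/81*3*(-4) = -4/27*(-4) = 16/27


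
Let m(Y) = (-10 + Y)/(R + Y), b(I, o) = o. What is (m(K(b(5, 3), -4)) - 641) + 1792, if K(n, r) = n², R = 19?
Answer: 32227/28 ≈ 1151.0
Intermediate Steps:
m(Y) = (-10 + Y)/(19 + Y)
(m(K(b(5, 3), -4)) - 641) + 1792 = ((-10 + 3²)/(19 + 3²) - 641) + 1792 = ((-10 + 9)/(19 + 9) - 641) + 1792 = (-1/28 - 641) + 1792 = -17949/28 + 1792 = 32227/28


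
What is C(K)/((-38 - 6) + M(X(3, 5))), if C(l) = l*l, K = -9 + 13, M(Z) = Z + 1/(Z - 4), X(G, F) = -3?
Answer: -56/165 ≈ -0.33939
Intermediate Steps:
M(Z) = Z + 1/(-4 + Z)
K = 4
C(l) = l²
C(K)/((-38 - 6) + M(X(3, 5))) = 4²/((-38 - 6) + (1 + (-3)² - 4*(-3))/(-4 - 3)) = 16/(-44 + (1 + 9 + 12)/(-7)) = 16/(-44 - ⅐*22) = 16/(-44 - 22/7) = 16/(-330/7) = -7/330*16 = -56/165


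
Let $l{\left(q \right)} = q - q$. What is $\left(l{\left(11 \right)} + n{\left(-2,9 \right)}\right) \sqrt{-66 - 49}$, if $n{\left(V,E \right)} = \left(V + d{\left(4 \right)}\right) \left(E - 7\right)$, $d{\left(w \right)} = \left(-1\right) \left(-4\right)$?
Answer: $4 i \sqrt{115} \approx 42.895 i$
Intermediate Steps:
$d{\left(w \right)} = 4$
$l{\left(q \right)} = 0$
$n{\left(V,E \right)} = \left(-7 + E\right) \left(4 + V\right)$ ($n{\left(V,E \right)} = \left(V + 4\right) \left(E - 7\right) = \left(4 + V\right) \left(-7 + E\right) = \left(-7 + E\right) \left(4 + V\right)$)
$\left(l{\left(11 \right)} + n{\left(-2,9 \right)}\right) \sqrt{-66 - 49} = \left(0 + \left(-28 - -14 + 4 \cdot 9 + 9 \left(-2\right)\right)\right) \sqrt{-66 - 49} = \left(0 + \left(-28 + 14 + 36 - 18\right)\right) \sqrt{-115} = \left(0 + 4\right) i \sqrt{115} = 4 i \sqrt{115}$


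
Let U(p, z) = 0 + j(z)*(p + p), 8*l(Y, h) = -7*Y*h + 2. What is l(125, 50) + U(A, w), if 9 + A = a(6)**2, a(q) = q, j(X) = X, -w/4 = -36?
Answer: 4615/2 ≈ 2307.5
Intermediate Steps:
w = 144 (w = -4*(-36) = 144)
l(Y, h) = 1/4 - 7*Y*h/8 (l(Y, h) = (-7*Y*h + 2)/8 = (2 - 7*Y*h)/8 = 1/4 - 7*Y*h/8)
A = 27 (A = -9 + 6**2 = -9 + 36 = 27)
U(p, z) = 2*p*z (U(p, z) = 0 + z*(p + p) = 0 + z*(2*p) = 0 + 2*p*z = 2*p*z)
l(125, 50) + U(A, w) = (1/4 - 7/8*125*50) + 2*27*144 = (1/4 - 21875/4) + 7776 = -10937/2 + 7776 = 4615/2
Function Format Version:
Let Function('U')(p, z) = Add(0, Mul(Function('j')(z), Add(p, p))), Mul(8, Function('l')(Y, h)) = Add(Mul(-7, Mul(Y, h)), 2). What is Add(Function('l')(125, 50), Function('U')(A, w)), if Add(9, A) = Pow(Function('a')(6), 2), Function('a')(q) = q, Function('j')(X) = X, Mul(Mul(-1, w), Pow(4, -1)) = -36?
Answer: Rational(4615, 2) ≈ 2307.5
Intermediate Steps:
w = 144 (w = Mul(-4, -36) = 144)
Function('l')(Y, h) = Add(Rational(1, 4), Mul(Rational(-7, 8), Y, h)) (Function('l')(Y, h) = Mul(Rational(1, 8), Add(Mul(-7, Mul(Y, h)), 2)) = Mul(Rational(1, 8), Add(Mul(-7, Y, h), 2)) = Mul(Rational(1, 8), Add(2, Mul(-7, Y, h))) = Add(Rational(1, 4), Mul(Rational(-7, 8), Y, h)))
A = 27 (A = Add(-9, Pow(6, 2)) = Add(-9, 36) = 27)
Function('U')(p, z) = Mul(2, p, z) (Function('U')(p, z) = Add(0, Mul(z, Add(p, p))) = Add(0, Mul(z, Mul(2, p))) = Add(0, Mul(2, p, z)) = Mul(2, p, z))
Add(Function('l')(125, 50), Function('U')(A, w)) = Add(Add(Rational(1, 4), Mul(Rational(-7, 8), 125, 50)), Mul(2, 27, 144)) = Add(Add(Rational(1, 4), Rational(-21875, 4)), 7776) = Add(Rational(-10937, 2), 7776) = Rational(4615, 2)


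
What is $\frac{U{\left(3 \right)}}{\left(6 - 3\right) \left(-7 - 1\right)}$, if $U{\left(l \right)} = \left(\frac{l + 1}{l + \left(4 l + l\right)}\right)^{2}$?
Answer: $- \frac{1}{486} \approx -0.0020576$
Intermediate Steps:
$U{\left(l \right)} = \frac{\left(1 + l\right)^{2}}{36 l^{2}}$ ($U{\left(l \right)} = \left(\frac{1 + l}{l + 5 l}\right)^{2} = \left(\frac{1 + l}{6 l}\right)^{2} = \frac{\left(1 + l\right)^{2}}{36 l^{2}}$)
$\frac{U{\left(3 \right)}}{\left(6 - 3\right) \left(-7 - 1\right)} = \frac{\frac{1}{36} \cdot \frac{1}{9} \left(1 + 3\right)^{2}}{\left(6 - 3\right) \left(-7 - 1\right)} = \frac{\frac{1}{36} \cdot \frac{1}{9} \cdot 4^{2}}{3 \left(-8\right)} = \frac{\frac{1}{36} \cdot \frac{1}{9} \cdot 16}{-24} = \frac{4}{81} \left(- \frac{1}{24}\right) = - \frac{1}{486}$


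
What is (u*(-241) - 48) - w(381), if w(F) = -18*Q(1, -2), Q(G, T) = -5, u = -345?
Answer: 83007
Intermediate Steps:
w(F) = 90 (w(F) = -18*(-5) = 90)
(u*(-241) - 48) - w(381) = (-345*(-241) - 48) - 1*90 = (83145 - 48) - 90 = 83097 - 90 = 83007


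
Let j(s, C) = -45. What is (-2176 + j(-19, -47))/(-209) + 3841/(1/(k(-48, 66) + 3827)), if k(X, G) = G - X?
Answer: 3163714850/209 ≈ 1.5137e+7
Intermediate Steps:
(-2176 + j(-19, -47))/(-209) + 3841/(1/(k(-48, 66) + 3827)) = (-2176 - 45)/(-209) + 3841/(1/((66 - 1*(-48)) + 3827)) = -2221*(-1/209) + 3841/(1/((66 + 48) + 3827)) = 2221/209 + 3841/(1/(114 + 3827)) = 2221/209 + 3841/(1/3941) = 2221/209 + 3841*3941 = 2221/209 + 15137381 = 3163714850/209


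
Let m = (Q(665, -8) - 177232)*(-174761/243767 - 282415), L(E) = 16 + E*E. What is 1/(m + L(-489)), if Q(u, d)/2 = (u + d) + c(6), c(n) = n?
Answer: 243767/12110066235910875 ≈ 2.0129e-11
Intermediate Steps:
Q(u, d) = 12 + 2*d + 2*u (Q(u, d) = 2*((u + d) + 6) = 2*((d + u) + 6) = 2*(6 + d + u) = 12 + 2*d + 2*u)
L(E) = 16 + E**2
m = 12110007942201796/243767 (m = ((12 + 2*(-8) + 2*665) - 177232)*(-174761/243767 - 282415) = ((12 - 16 + 1330) - 177232)*(-174761*1/243767 - 282415) = (1326 - 177232)*(-174761/243767 - 282415) = -175906*(-68843632066/243767) = 12110007942201796/243767 ≈ 4.9679e+10)
1/(m + L(-489)) = 1/(12110007942201796/243767 + (16 + (-489)**2)) = 1/(12110007942201796/243767 + (16 + 239121)) = 1/(12110007942201796/243767 + 239137) = 1/(12110066235910875/243767) = 243767/12110066235910875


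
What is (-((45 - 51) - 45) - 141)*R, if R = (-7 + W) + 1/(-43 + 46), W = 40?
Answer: -3000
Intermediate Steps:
R = 100/3 (R = (-7 + 40) + 1/(-43 + 46) = 33 + 1/3 = 33 + ⅓ = 100/3 ≈ 33.333)
(-((45 - 51) - 45) - 141)*R = (-((45 - 51) - 45) - 141)*(100/3) = (-(-6 - 45) - 141)*(100/3) = (-1*(-51) - 141)*(100/3) = (51 - 141)*(100/3) = -90*100/3 = -3000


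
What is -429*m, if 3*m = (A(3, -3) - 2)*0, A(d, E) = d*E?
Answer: 0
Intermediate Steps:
A(d, E) = E*d
m = 0 (m = ((-3*3 - 2)*0)/3 = ((-9 - 2)*0)/3 = (-11*0)/3 = (⅓)*0 = 0)
-429*m = -429*0 = 0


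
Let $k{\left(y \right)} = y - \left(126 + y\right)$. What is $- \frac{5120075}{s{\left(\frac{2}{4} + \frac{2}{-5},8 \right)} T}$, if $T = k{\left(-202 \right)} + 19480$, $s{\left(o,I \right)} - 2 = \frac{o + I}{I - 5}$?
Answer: $- \frac{25600375}{454819} \approx -56.287$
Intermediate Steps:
$k{\left(y \right)} = -126$
$s{\left(o,I \right)} = 2 + \frac{I + o}{-5 + I}$ ($s{\left(o,I \right)} = 2 + \frac{o + I}{I - 5} = 2 + \frac{I + o}{-5 + I}$)
$T = 19354$ ($T = -126 + 19480 = 19354$)
$- \frac{5120075}{s{\left(\frac{2}{4} + \frac{2}{-5},8 \right)} T} = - \frac{5120075}{\frac{-10 + \left(\frac{2}{4} + \frac{2}{-5}\right) + 3 \cdot 8}{-5 + 8} \cdot 19354} = - \frac{5120075}{\frac{-10 + \left(2 \cdot \frac{1}{4} + 2 \left(- \frac{1}{5}\right)\right) + 24}{3} \cdot 19354} = - \frac{5120075}{\frac{-10 + \left(\frac{1}{2} - \frac{2}{5}\right) + 24}{3} \cdot 19354} = - \frac{5120075}{\frac{-10 + \frac{1}{10} + 24}{3} \cdot 19354} = - \frac{5120075}{\frac{1}{3} \cdot \frac{141}{10} \cdot 19354} = - \frac{5120075}{\frac{47}{10} \cdot 19354} = - \frac{5120075}{\frac{454819}{5}} = \left(-5120075\right) \frac{5}{454819} = - \frac{25600375}{454819}$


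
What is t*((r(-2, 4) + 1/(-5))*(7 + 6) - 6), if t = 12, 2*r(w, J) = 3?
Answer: 654/5 ≈ 130.80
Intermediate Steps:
r(w, J) = 3/2 (r(w, J) = (½)*3 = 3/2)
t*((r(-2, 4) + 1/(-5))*(7 + 6) - 6) = 12*((3/2 + 1/(-5))*(7 + 6) - 6) = 12*((3/2 - ⅕)*13 - 6) = 12*((13/10)*13 - 6) = 12*(169/10 - 6) = 12*(109/10) = 654/5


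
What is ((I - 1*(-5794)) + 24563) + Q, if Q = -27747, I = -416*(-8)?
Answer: 5938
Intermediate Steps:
I = 3328
((I - 1*(-5794)) + 24563) + Q = ((3328 - 1*(-5794)) + 24563) - 27747 = ((3328 + 5794) + 24563) - 27747 = (9122 + 24563) - 27747 = 33685 - 27747 = 5938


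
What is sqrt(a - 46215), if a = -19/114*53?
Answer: I*sqrt(1664058)/6 ≈ 215.0*I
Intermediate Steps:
a = -53/6 (a = -19*1/114*53 = -1/6*53 = -53/6 ≈ -8.8333)
sqrt(a - 46215) = sqrt(-53/6 - 46215) = sqrt(-277343/6) = I*sqrt(1664058)/6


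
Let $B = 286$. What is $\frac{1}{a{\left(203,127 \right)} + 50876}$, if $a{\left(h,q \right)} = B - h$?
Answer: $\frac{1}{50959} \approx 1.9624 \cdot 10^{-5}$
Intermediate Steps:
$a{\left(h,q \right)} = 286 - h$
$\frac{1}{a{\left(203,127 \right)} + 50876} = \frac{1}{\left(286 - 203\right) + 50876} = \frac{1}{83 + 50876} = \frac{1}{50959}$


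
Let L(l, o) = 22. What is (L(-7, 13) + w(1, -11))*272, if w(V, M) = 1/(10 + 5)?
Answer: 90032/15 ≈ 6002.1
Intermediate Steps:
w(V, M) = 1/15
(L(-7, 13) + w(1, -11))*272 = (22 + 1/15)*272 = (331/15)*272 = 90032/15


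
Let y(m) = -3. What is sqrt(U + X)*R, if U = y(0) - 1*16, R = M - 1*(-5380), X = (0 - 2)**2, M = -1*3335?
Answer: 2045*I*sqrt(15) ≈ 7920.3*I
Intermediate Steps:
M = -3335
X = 4 (X = (-2)**2 = 4)
R = 2045 (R = -3335 - 1*(-5380) = -3335 + 5380 = 2045)
U = -19 (U = -3 - 1*16 = -3 - 16 = -19)
sqrt(U + X)*R = sqrt(-19 + 4)*2045 = sqrt(-15)*2045 = (I*sqrt(15))*2045 = 2045*I*sqrt(15)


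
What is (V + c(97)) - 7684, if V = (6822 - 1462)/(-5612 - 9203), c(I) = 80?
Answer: -22531724/2963 ≈ -7604.4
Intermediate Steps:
V = -1072/2963 (V = 5360/(-14815) = 5360*(-1/14815) = -1072/2963 ≈ -0.36180)
(V + c(97)) - 7684 = (-1072/2963 + 80) - 7684 = 235968/2963 - 7684 = -22531724/2963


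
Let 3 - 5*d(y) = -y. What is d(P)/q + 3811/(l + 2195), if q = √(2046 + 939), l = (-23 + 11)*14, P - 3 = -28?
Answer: 3811/2027 - 22*√2985/14925 ≈ 1.7996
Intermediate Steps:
P = -25 (P = 3 - 28 = -25)
l = -168 (l = -12*14 = -168)
d(y) = ⅗ + y/5 (d(y) = ⅗ - (-1)*y/5 = ⅗ + y/5)
q = √2985 ≈ 54.635
d(P)/q + 3811/(l + 2195) = (⅗ + (⅕)*(-25))/(√2985) + 3811/(-168 + 2195) = (⅗ - 5)*(√2985/2985) + 3811/2027 = -22*√2985/14925 + 3811*(1/2027) = -22*√2985/14925 + 3811/2027 = 3811/2027 - 22*√2985/14925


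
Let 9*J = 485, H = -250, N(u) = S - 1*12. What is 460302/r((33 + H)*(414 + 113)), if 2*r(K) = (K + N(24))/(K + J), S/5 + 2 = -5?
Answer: 157844613764/171609 ≈ 9.1979e+5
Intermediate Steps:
S = -35 (S = -10 + 5*(-5) = -10 - 25 = -35)
N(u) = -47 (N(u) = -35 - 1*12 = -35 - 12 = -47)
J = 485/9 (J = (⅑)*485 = 485/9 ≈ 53.889)
r(K) = (-47 + K)/(2*(485/9 + K)) (r(K) = ((K - 47)/(K + 485/9))/2 = ((-47 + K)/(485/9 + K))/2 = (-47 + K)/(2*(485/9 + K)))
460302/r((33 + H)*(414 + 113)) = 460302/((9*(-47 + (33 - 250)*(414 + 113))/(2*(485 + 9*((33 - 250)*(414 + 113)))))) = 460302/((9*(-47 - 217*527)/(2*(485 + 9*(-217*527))))) = 460302/((9*(-47 - 114359)/(2*(485 + 9*(-114359))))) = 460302/(((9/2)*(-114406)/(485 - 1029231))) = 460302/(((9/2)*(-114406)/(-1028746))) = 460302/(((9/2)*(-1/1028746)*(-114406))) = 460302/(514827/1028746) = 460302*(1028746/514827) = 157844613764/171609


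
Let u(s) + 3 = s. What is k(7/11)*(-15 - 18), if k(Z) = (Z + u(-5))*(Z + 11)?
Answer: 31104/11 ≈ 2827.6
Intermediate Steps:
u(s) = -3 + s
k(Z) = (-8 + Z)*(11 + Z) (k(Z) = (Z + (-3 - 5))*(Z + 11) = (Z - 8)*(11 + Z) = (-8 + Z)*(11 + Z))
k(7/11)*(-15 - 18) = (-88 + (7/11)² + 3*(7/11))*(-15 - 18) = (-88 + (7*(1/11))² + 3*(7*(1/11)))*(-33) = (-88 + (7/11)² + 3*(7/11))*(-33) = (-88 + 49/121 + 21/11)*(-33) = -10368/121*(-33) = 31104/11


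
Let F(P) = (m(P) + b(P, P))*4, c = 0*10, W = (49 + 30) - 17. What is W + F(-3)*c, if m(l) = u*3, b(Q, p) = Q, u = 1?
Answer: 62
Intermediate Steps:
m(l) = 3 (m(l) = 1*3 = 3)
W = 62 (W = 79 - 17 = 62)
c = 0
F(P) = 12 + 4*P (F(P) = (3 + P)*4 = 12 + 4*P)
W + F(-3)*c = 62 + (12 + 4*(-3))*0 = 62 + (12 - 12)*0 = 62 + 0*0 = 62 + 0 = 62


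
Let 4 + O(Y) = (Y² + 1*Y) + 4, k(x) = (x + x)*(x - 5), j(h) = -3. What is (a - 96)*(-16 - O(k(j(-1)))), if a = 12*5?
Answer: 85248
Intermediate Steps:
a = 60
k(x) = 2*x*(-5 + x) (k(x) = (2*x)*(-5 + x) = 2*x*(-5 + x))
O(Y) = Y + Y² (O(Y) = -4 + ((Y² + 1*Y) + 4) = -4 + ((Y² + Y) + 4) = -4 + ((Y + Y²) + 4) = -4 + (4 + Y + Y²) = Y + Y²)
(a - 96)*(-16 - O(k(j(-1)))) = (60 - 96)*(-16 - 2*(-3)*(-5 - 3)*(1 + 2*(-3)*(-5 - 3))) = -36*(-16 - 2*(-3)*(-8)*(1 + 2*(-3)*(-8))) = -36*(-16 - 48*(1 + 48)) = -36*(-16 - 48*49) = -36*(-16 - 1*2352) = -36*(-16 - 2352) = -36*(-2368) = 85248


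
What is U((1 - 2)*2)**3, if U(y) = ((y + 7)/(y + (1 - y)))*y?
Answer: -1000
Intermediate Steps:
U(y) = y*(7 + y) (U(y) = ((7 + y)/1)*y = ((7 + y)*1)*y = (7 + y)*y = y*(7 + y))
U((1 - 2)*2)**3 = (((1 - 2)*2)*(7 + (1 - 2)*2))**3 = ((-1*2)*(7 - 1*2))**3 = (-2*(7 - 2))**3 = (-2*5)**3 = (-10)**3 = -1000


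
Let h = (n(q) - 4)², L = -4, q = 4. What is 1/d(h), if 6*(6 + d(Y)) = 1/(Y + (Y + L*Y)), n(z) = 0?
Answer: -192/1153 ≈ -0.16652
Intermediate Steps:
h = 16 (h = (0 - 4)² = (-4)² = 16)
d(Y) = -6 - 1/(12*Y) (d(Y) = -6 + 1/(6*(Y + (Y - 4*Y))) = -6 + 1/(6*(Y - 3*Y)) = -6 + 1/(6*((-2*Y))) = -6 + (-1/(2*Y))/6 = -6 - 1/(12*Y))
1/d(h) = 1/(-6 - 1/12/16) = 1/(-6 - 1/12*1/16) = 1/(-6 - 1/192) = 1/(-1153/192) = -192/1153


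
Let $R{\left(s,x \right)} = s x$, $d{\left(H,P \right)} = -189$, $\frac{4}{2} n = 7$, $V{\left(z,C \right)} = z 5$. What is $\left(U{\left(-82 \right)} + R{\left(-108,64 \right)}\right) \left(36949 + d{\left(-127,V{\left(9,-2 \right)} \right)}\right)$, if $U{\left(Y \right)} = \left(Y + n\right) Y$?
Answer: $-17461000$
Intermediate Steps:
$V{\left(z,C \right)} = 5 z$
$n = \frac{7}{2}$ ($n = \frac{1}{2} \cdot 7 = \frac{7}{2} \approx 3.5$)
$U{\left(Y \right)} = Y \left(\frac{7}{2} + Y\right)$ ($U{\left(Y \right)} = \left(Y + \frac{7}{2}\right) Y = \left(\frac{7}{2} + Y\right) Y = Y \left(\frac{7}{2} + Y\right)$)
$\left(U{\left(-82 \right)} + R{\left(-108,64 \right)}\right) \left(36949 + d{\left(-127,V{\left(9,-2 \right)} \right)}\right) = \left(\frac{1}{2} \left(-82\right) \left(7 + 2 \left(-82\right)\right) - 6912\right) \left(36949 - 189\right) = \left(\frac{1}{2} \left(-82\right) \left(7 - 164\right) - 6912\right) 36760 = \left(\frac{1}{2} \left(-82\right) \left(-157\right) - 6912\right) 36760 = \left(6437 - 6912\right) 36760 = \left(-475\right) 36760 = -17461000$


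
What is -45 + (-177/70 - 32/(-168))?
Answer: -9941/210 ≈ -47.338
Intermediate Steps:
-45 + (-177/70 - 32/(-168)) = -45 + (-177*1/70 - 32*(-1/168)) = -45 + (-177/70 + 4/21) = -45 - 491/210 = -9941/210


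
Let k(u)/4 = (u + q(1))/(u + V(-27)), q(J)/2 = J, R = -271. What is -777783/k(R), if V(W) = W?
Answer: -115889667/538 ≈ -2.1541e+5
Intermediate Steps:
q(J) = 2*J
k(u) = 4*(2 + u)/(-27 + u) (k(u) = 4*((u + 2*1)/(u - 27)) = 4*((u + 2)/(-27 + u)) = 4*((2 + u)/(-27 + u)) = 4*(2 + u)/(-27 + u))
-777783/k(R) = -777783*(-27 - 271)/(4*(2 - 271)) = -777783/(4*(-269)/(-298)) = -777783/(4*(-1/298)*(-269)) = -777783/538/149 = -777783*149/538 = -115889667/538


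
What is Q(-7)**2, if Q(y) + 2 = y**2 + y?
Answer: 1600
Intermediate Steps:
Q(y) = -2 + y + y**2 (Q(y) = -2 + (y**2 + y) = -2 + (y + y**2) = -2 + y + y**2)
Q(-7)**2 = (-2 - 7 + (-7)**2)**2 = (-2 - 7 + 49)**2 = 40**2 = 1600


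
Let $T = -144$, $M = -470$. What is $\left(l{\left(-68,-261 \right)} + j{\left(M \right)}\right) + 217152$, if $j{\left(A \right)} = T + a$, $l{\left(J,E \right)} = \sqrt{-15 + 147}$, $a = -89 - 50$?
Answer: $216869 + 2 \sqrt{33} \approx 2.1688 \cdot 10^{5}$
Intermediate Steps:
$a = -139$ ($a = -89 - 50 = -139$)
$l{\left(J,E \right)} = 2 \sqrt{33}$ ($l{\left(J,E \right)} = \sqrt{132} = 2 \sqrt{33}$)
$j{\left(A \right)} = -283$ ($j{\left(A \right)} = -144 - 139 = -283$)
$\left(l{\left(-68,-261 \right)} + j{\left(M \right)}\right) + 217152 = \left(2 \sqrt{33} - 283\right) + 217152 = \left(-283 + 2 \sqrt{33}\right) + 217152 = 216869 + 2 \sqrt{33}$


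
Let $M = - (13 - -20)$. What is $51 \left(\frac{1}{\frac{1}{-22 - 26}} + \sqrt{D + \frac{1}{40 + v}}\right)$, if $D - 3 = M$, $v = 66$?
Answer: $-2448 + \frac{867 i \sqrt{1166}}{106} \approx -2448.0 + 279.29 i$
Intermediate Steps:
$M = -33$ ($M = - (13 + 20) = \left(-1\right) 33 = -33$)
$D = -30$ ($D = 3 - 33 = -30$)
$51 \left(\frac{1}{\frac{1}{-22 - 26}} + \sqrt{D + \frac{1}{40 + v}}\right) = 51 \left(\frac{1}{\frac{1}{-22 - 26}} + \sqrt{-30 + \frac{1}{40 + 66}}\right) = 51 \left(\frac{1}{\frac{1}{-48}} + \sqrt{-30 + \frac{1}{106}}\right) = 51 \left(\frac{1}{- \frac{1}{48}} + \sqrt{-30 + \frac{1}{106}}\right) = 51 \left(-48 + \sqrt{- \frac{3179}{106}}\right) = 51 \left(-48 + \frac{17 i \sqrt{1166}}{106}\right) = -2448 + \frac{867 i \sqrt{1166}}{106}$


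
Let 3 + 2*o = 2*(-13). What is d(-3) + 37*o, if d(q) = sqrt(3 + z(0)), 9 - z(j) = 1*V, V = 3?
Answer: -1067/2 ≈ -533.50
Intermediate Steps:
z(j) = 6 (z(j) = 9 - 3 = 6)
d(q) = 3 (d(q) = sqrt(3 + 6) = sqrt(9) = 3)
o = -29/2 (o = -3/2 + (2*(-13))/2 = -3/2 + (1/2)*(-26) = -3/2 - 13 = -29/2 ≈ -14.500)
d(-3) + 37*o = 3 + 37*(-29/2) = 3 - 1073/2 = -1067/2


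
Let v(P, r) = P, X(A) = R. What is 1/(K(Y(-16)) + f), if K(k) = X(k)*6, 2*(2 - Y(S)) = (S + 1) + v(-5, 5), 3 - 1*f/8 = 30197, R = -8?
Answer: -1/241600 ≈ -4.1391e-6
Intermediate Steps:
f = -241552 (f = 24 - 8*30197 = 24 - 241576 = -241552)
X(A) = -8
Y(S) = 4 - S/2 (Y(S) = 2 - ((S + 1) - 5)/2 = 2 - ((1 + S) - 5)/2 = 2 - (-4 + S)/2 = 2 + (2 - S/2) = 4 - S/2)
K(k) = -48 (K(k) = -8*6 = -48)
1/(K(Y(-16)) + f) = 1/(-48 - 241552) = 1/(-241600) = -1/241600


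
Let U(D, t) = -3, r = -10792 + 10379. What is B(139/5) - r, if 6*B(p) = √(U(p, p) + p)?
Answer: 413 + √155/15 ≈ 413.83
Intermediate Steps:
r = -413
B(p) = √(-3 + p)/6
B(139/5) - r = √(-3 + 139/5)/6 - 1*(-413) = √(-3 + 139*(⅕))/6 + 413 = √(-3 + 139/5)/6 + 413 = √(124/5)/6 + 413 = (2*√155/5)/6 + 413 = √155/15 + 413 = 413 + √155/15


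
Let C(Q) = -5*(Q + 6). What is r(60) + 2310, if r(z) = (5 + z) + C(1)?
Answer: 2340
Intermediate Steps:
C(Q) = -30 - 5*Q (C(Q) = -5*(6 + Q) = -30 - 5*Q)
r(z) = -30 + z (r(z) = (5 + z) + (-30 - 5*1) = (5 + z) + (-30 - 5) = (5 + z) - 35 = -30 + z)
r(60) + 2310 = (-30 + 60) + 2310 = 30 + 2310 = 2340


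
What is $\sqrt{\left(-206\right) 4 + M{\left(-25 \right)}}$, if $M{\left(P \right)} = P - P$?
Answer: $2 i \sqrt{206} \approx 28.705 i$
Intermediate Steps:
$M{\left(P \right)} = 0$
$\sqrt{\left(-206\right) 4 + M{\left(-25 \right)}} = \sqrt{\left(-206\right) 4 + 0} = \sqrt{-824 + 0} = \sqrt{-824} = 2 i \sqrt{206}$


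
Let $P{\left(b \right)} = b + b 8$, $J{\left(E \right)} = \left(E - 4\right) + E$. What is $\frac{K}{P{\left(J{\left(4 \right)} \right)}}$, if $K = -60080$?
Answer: $- \frac{15020}{9} \approx -1668.9$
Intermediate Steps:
$J{\left(E \right)} = -4 + 2 E$ ($J{\left(E \right)} = \left(-4 + E\right) + E = -4 + 2 E$)
$P{\left(b \right)} = 9 b$ ($P{\left(b \right)} = b + 8 b = 9 b$)
$\frac{K}{P{\left(J{\left(4 \right)} \right)}} = - \frac{60080}{9 \left(-4 + 2 \cdot 4\right)} = - \frac{60080}{9 \left(-4 + 8\right)} = - \frac{60080}{9 \cdot 4} = - \frac{60080}{36} = \left(-60080\right) \frac{1}{36} = - \frac{15020}{9}$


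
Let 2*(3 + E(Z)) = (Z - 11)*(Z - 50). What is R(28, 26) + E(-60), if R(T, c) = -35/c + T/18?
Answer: 913117/234 ≈ 3902.2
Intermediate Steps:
R(T, c) = -35/c + T/18 (R(T, c) = -35/c + T*(1/18) = -35/c + T/18)
E(Z) = -3 + (-50 + Z)*(-11 + Z)/2 (E(Z) = -3 + ((Z - 11)*(Z - 50))/2 = -3 + ((-11 + Z)*(-50 + Z))/2 = -3 + ((-50 + Z)*(-11 + Z))/2 = -3 + (-50 + Z)*(-11 + Z)/2)
R(28, 26) + E(-60) = (-35/26 + (1/18)*28) + (272 + (½)*(-60)² - 61/2*(-60)) = (-35*1/26 + 14/9) + (272 + (½)*3600 + 1830) = (-35/26 + 14/9) + (272 + 1800 + 1830) = 49/234 + 3902 = 913117/234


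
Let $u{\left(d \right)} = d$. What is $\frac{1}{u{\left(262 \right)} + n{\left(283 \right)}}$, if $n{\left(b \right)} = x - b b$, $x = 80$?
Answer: $- \frac{1}{79747} \approx -1.254 \cdot 10^{-5}$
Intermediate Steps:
$n{\left(b \right)} = 80 - b^{2}$ ($n{\left(b \right)} = 80 - b b = 80 - b^{2}$)
$\frac{1}{u{\left(262 \right)} + n{\left(283 \right)}} = \frac{1}{262 + \left(80 - 283^{2}\right)} = \frac{1}{262 + \left(80 - 80089\right)} = \frac{1}{262 - 80009} = \frac{1}{-79747} = - \frac{1}{79747}$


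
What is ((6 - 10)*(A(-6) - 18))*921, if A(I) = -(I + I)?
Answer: 22104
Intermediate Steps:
A(I) = -2*I
((6 - 10)*(A(-6) - 18))*921 = ((6 - 10)*(-2*(-6) - 18))*921 = -4*(12 - 18)*921 = -4*(-6)*921 = 24*921 = 22104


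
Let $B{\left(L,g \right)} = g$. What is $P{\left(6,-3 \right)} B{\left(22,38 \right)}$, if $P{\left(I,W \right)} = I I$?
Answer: $1368$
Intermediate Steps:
$P{\left(I,W \right)} = I^{2}$
$P{\left(6,-3 \right)} B{\left(22,38 \right)} = 6^{2} \cdot 38 = 36 \cdot 38 = 1368$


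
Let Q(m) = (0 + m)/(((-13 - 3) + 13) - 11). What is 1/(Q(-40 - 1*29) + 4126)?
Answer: 14/57833 ≈ 0.00024208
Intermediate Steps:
Q(m) = -m/14 (Q(m) = m/((-16 + 13) - 11) = m/(-3 - 11) = m/(-14) = m*(-1/14) = -m/14)
1/(Q(-40 - 1*29) + 4126) = 1/(-(-40 - 1*29)/14 + 4126) = 1/(-(-40 - 29)/14 + 4126) = 1/(-1/14*(-69) + 4126) = 1/(69/14 + 4126) = 1/(57833/14) = 14/57833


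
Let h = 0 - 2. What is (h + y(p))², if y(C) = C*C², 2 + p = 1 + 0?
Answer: 9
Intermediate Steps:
p = -1 (p = -2 + (1 + 0) = -2 + 1 = -1)
y(C) = C³
h = -2
(h + y(p))² = (-2 + (-1)³)² = (-2 - 1)² = (-3)² = 9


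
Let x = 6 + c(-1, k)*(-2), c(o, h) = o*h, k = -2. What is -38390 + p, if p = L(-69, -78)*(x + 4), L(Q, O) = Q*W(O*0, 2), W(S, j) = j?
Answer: -39218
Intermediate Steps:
c(o, h) = h*o
x = 2 (x = 6 - 2*(-1)*(-2) = 6 + 2*(-2) = 6 - 4 = 2)
L(Q, O) = 2*Q (L(Q, O) = Q*2 = 2*Q)
p = -828 (p = (2*(-69))*(2 + 4) = -138*6 = -828)
-38390 + p = -38390 - 828 = -39218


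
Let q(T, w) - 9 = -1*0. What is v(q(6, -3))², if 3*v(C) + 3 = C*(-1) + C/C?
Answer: 121/9 ≈ 13.444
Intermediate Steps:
q(T, w) = 9 (q(T, w) = 9 - 1*0 = 9 + 0 = 9)
v(C) = -⅔ - C/3 (v(C) = -1 + (C*(-1) + C/C)/3 = -1 + (-C + 1)/3 = -1 + (1 - C)/3 = -1 + (⅓ - C/3) = -⅔ - C/3)
v(q(6, -3))² = (-⅔ - ⅓*9)² = (-⅔ - 3)² = (-11/3)² = 121/9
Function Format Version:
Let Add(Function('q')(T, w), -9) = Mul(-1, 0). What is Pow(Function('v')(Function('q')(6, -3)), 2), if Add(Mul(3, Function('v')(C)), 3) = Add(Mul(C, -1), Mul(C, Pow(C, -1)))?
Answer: Rational(121, 9) ≈ 13.444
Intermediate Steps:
Function('q')(T, w) = 9 (Function('q')(T, w) = Add(9, Mul(-1, 0)) = Add(9, 0) = 9)
Function('v')(C) = Add(Rational(-2, 3), Mul(Rational(-1, 3), C)) (Function('v')(C) = Add(-1, Mul(Rational(1, 3), Add(Mul(C, -1), Mul(C, Pow(C, -1))))) = Add(-1, Mul(Rational(1, 3), Add(Mul(-1, C), 1))) = Add(-1, Mul(Rational(1, 3), Add(1, Mul(-1, C)))) = Add(-1, Add(Rational(1, 3), Mul(Rational(-1, 3), C))) = Add(Rational(-2, 3), Mul(Rational(-1, 3), C)))
Pow(Function('v')(Function('q')(6, -3)), 2) = Pow(Add(Rational(-2, 3), Mul(Rational(-1, 3), 9)), 2) = Pow(Add(Rational(-2, 3), -3), 2) = Pow(Rational(-11, 3), 2) = Rational(121, 9)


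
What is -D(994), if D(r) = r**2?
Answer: -988036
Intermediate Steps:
-D(994) = -1*994**2 = -1*988036 = -988036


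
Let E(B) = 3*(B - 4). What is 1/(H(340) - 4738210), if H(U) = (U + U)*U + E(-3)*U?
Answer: -1/4514150 ≈ -2.2153e-7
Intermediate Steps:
E(B) = -12 + 3*B (E(B) = 3*(-4 + B) = -12 + 3*B)
H(U) = -21*U + 2*U**2 (H(U) = (U + U)*U + (-12 + 3*(-3))*U = (2*U)*U + (-12 - 9)*U = 2*U**2 - 21*U = -21*U + 2*U**2)
1/(H(340) - 4738210) = 1/(340*(-21 + 2*340) - 4738210) = 1/(340*(-21 + 680) - 4738210) = 1/(340*659 - 4738210) = 1/(224060 - 4738210) = 1/(-4514150) = -1/4514150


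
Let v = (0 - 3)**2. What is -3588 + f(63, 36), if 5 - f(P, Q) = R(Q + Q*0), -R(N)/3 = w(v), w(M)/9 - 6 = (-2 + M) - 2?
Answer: -3286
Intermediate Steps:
v = 9 (v = (-3)**2 = 9)
w(M) = 18 + 9*M (w(M) = 54 + 9*((-2 + M) - 2) = 54 + 9*(-4 + M) = 54 + (-36 + 9*M) = 18 + 9*M)
R(N) = -297 (R(N) = -3*(18 + 9*9) = -3*(18 + 81) = -3*99 = -297)
f(P, Q) = 302 (f(P, Q) = 5 - 1*(-297) = 5 + 297 = 302)
-3588 + f(63, 36) = -3588 + 302 = -3286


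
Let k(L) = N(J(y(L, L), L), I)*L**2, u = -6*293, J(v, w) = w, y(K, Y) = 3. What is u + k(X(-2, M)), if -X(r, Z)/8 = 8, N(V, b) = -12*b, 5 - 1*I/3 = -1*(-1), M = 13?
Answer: -591582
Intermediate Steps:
I = 12 (I = 15 - (-3)*(-1) = 15 - 3*1 = 15 - 3 = 12)
X(r, Z) = -64 (X(r, Z) = -8*8 = -64)
u = -1758
k(L) = -144*L**2 (k(L) = (-12*12)*L**2 = -144*L**2)
u + k(X(-2, M)) = -1758 - 144*(-64)**2 = -1758 - 144*4096 = -1758 - 589824 = -591582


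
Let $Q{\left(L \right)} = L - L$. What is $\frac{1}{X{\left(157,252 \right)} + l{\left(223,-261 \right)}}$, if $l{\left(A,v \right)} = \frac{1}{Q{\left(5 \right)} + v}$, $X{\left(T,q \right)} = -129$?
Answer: $- \frac{261}{33670} \approx -0.0077517$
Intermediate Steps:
$Q{\left(L \right)} = 0$
$l{\left(A,v \right)} = \frac{1}{v}$ ($l{\left(A,v \right)} = \frac{1}{0 + v} = \frac{1}{v}$)
$\frac{1}{X{\left(157,252 \right)} + l{\left(223,-261 \right)}} = \frac{1}{-129 + \frac{1}{-261}} = \frac{1}{-129 - \frac{1}{261}} = \frac{1}{- \frac{33670}{261}} = - \frac{261}{33670}$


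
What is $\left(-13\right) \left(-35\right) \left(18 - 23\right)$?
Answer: $-2275$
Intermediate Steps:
$\left(-13\right) \left(-35\right) \left(18 - 23\right) = 455 \left(18 - 23\right) = 455 \left(-5\right) = -2275$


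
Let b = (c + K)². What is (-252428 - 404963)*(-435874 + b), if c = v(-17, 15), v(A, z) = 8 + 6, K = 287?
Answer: 226979362743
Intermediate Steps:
v(A, z) = 14
c = 14
b = 90601 (b = (14 + 287)² = 301² = 90601)
(-252428 - 404963)*(-435874 + b) = (-252428 - 404963)*(-435874 + 90601) = -657391*(-345273) = 226979362743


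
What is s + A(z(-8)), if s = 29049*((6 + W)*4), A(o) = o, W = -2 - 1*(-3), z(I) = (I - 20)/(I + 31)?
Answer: 18707528/23 ≈ 8.1337e+5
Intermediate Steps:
z(I) = (-20 + I)/(31 + I)
W = 1 (W = -2 + 3 = 1)
s = 813372 (s = 29049*((6 + 1)*4) = 29049*(7*4) = 29049*28 = 813372)
s + A(z(-8)) = 813372 + (-20 - 8)/(31 - 8) = 813372 - 28/23 = 18707528/23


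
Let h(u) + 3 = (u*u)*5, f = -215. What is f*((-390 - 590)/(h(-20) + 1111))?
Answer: 7525/111 ≈ 67.793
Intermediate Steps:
h(u) = -3 + 5*u² (h(u) = -3 + (u*u)*5 = -3 + u²*5 = -3 + 5*u²)
f*((-390 - 590)/(h(-20) + 1111)) = -215*(-390 - 590)/((-3 + 5*(-20)²) + 1111) = -(-210700)/((-3 + 5*400) + 1111) = -(-210700)/((-3 + 2000) + 1111) = -(-210700)/(1997 + 1111) = -(-210700)/3108 = -215*(-35/111) = 7525/111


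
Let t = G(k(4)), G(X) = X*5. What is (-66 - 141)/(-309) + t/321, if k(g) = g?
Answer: 24209/33063 ≈ 0.73221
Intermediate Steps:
G(X) = 5*X
t = 20 (t = 5*4 = 20)
(-66 - 141)/(-309) + t/321 = (-66 - 141)/(-309) + 20/321 = -207*(-1/309) + 20*(1/321) = 69/103 + 20/321 = 24209/33063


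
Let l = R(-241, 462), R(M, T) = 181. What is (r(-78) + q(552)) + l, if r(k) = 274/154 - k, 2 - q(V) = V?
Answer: -22270/77 ≈ -289.22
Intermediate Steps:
q(V) = 2 - V
l = 181
r(k) = 137/77 - k (r(k) = 274*(1/154) - k = 137/77 - k)
(r(-78) + q(552)) + l = ((137/77 - 1*(-78)) + (2 - 1*552)) + 181 = ((137/77 + 78) + (2 - 552)) + 181 = (6143/77 - 550) + 181 = -36207/77 + 181 = -22270/77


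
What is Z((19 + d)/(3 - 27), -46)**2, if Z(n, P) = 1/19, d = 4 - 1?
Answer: 1/361 ≈ 0.0027701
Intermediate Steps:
d = 3
Z(n, P) = 1/19
Z((19 + d)/(3 - 27), -46)**2 = (1/19)**2 = 1/361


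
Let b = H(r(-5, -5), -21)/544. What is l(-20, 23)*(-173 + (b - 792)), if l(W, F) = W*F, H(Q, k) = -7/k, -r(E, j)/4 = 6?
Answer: 181111085/408 ≈ 4.4390e+5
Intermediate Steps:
r(E, j) = -24 (r(E, j) = -4*6 = -24)
l(W, F) = F*W
b = 1/1632 (b = -7/(-21)/544 = -7*(-1/21)*(1/544) = (⅓)*(1/544) = 1/1632 ≈ 0.00061275)
l(-20, 23)*(-173 + (b - 792)) = (23*(-20))*(-173 + (1/1632 - 792)) = -460*(-173 - 1292543/1632) = -460*(-1574879/1632) = 181111085/408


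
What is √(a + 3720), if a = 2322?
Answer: √6042 ≈ 77.730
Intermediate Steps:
√(a + 3720) = √(2322 + 3720) = √6042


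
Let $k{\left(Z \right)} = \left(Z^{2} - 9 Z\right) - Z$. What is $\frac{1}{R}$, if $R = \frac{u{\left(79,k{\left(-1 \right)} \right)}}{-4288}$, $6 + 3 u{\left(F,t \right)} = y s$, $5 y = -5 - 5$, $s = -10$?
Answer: $- \frac{6432}{7} \approx -918.86$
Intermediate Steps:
$y = -2$ ($y = \frac{-5 - 5}{5} = \frac{1}{5} \left(-10\right) = -2$)
$k{\left(Z \right)} = Z^{2} - 10 Z$
$u{\left(F,t \right)} = \frac{14}{3}$ ($u{\left(F,t \right)} = -2 + \frac{\left(-2\right) \left(-10\right)}{3} = -2 + \frac{1}{3} \cdot 20 = -2 + \frac{20}{3} = \frac{14}{3}$)
$R = - \frac{7}{6432}$ ($R = \frac{14}{3 \left(-4288\right)} = \frac{14}{3} \left(- \frac{1}{4288}\right) = - \frac{7}{6432} \approx -0.0010883$)
$\frac{1}{R} = \frac{1}{- \frac{7}{6432}} = - \frac{6432}{7}$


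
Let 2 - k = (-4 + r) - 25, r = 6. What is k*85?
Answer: 2125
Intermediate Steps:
k = 25 (k = 2 - ((-4 + 6) - 25) = 2 - (2 - 25) = 2 - 1*(-23) = 2 + 23 = 25)
k*85 = 25*85 = 2125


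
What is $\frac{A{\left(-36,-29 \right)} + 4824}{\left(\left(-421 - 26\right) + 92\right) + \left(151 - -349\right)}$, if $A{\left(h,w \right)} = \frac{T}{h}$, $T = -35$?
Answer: $\frac{173699}{5220} \approx 33.276$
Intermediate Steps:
$A{\left(h,w \right)} = - \frac{35}{h}$
$\frac{A{\left(-36,-29 \right)} + 4824}{\left(\left(-421 - 26\right) + 92\right) + \left(151 - -349\right)} = \frac{- \frac{35}{-36} + 4824}{\left(\left(-421 - 26\right) + 92\right) + \left(151 - -349\right)} = \frac{\left(-35\right) \left(- \frac{1}{36}\right) + 4824}{\left(-447 + 92\right) + \left(151 + 349\right)} = \frac{\frac{35}{36} + 4824}{-355 + 500} = \frac{173699}{36 \cdot 145} = \frac{173699}{36} \cdot \frac{1}{145} = \frac{173699}{5220}$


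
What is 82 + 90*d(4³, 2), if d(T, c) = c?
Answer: 262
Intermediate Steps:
82 + 90*d(4³, 2) = 82 + 90*2 = 82 + 180 = 262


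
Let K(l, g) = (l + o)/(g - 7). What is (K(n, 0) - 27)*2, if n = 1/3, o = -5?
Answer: -158/3 ≈ -52.667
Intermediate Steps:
n = 1/3 ≈ 0.33333
K(l, g) = (-5 + l)/(-7 + g) (K(l, g) = (l - 5)/(g - 7) = (-5 + l)/(-7 + g))
(K(n, 0) - 27)*2 = ((-5 + 1/3)/(-7 + 0) - 27)*2 = (-14/3/(-7) - 27)*2 = (-1/7*(-14/3) - 27)*2 = (2/3 - 27)*2 = -79/3*2 = -158/3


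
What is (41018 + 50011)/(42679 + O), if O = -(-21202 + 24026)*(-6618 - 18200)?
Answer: 30343/23376237 ≈ 0.0012980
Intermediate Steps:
O = 70086032 (O = -2824*(-24818) = -1*(-70086032) = 70086032)
(41018 + 50011)/(42679 + O) = (41018 + 50011)/(42679 + 70086032) = 91029/70128711 = 91029*(1/70128711) = 30343/23376237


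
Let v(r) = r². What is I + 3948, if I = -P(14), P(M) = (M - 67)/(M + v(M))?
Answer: 829133/210 ≈ 3948.3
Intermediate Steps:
P(M) = (-67 + M)/(M + M²) (P(M) = (M - 67)/(M + M²) = (-67 + M)/(M + M²))
I = 53/210 (I = -(-67 + 14)/(14*(1 + 14)) = -(-53)/(14*15) = -1*(-53/210) = 53/210 ≈ 0.25238)
I + 3948 = 53/210 + 3948 = 829133/210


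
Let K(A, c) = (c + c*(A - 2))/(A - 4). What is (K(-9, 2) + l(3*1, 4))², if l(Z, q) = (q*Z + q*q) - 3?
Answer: 119025/169 ≈ 704.29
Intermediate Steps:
K(A, c) = (c + c*(-2 + A))/(-4 + A)
l(Z, q) = -3 + q² + Z*q (l(Z, q) = (Z*q + q²) - 3 = (q² + Z*q) - 3 = -3 + q² + Z*q)
(K(-9, 2) + l(3*1, 4))² = (2*(-1 - 9)/(-4 - 9) + (-3 + 4² + (3*1)*4))² = (2*(-10)/(-13) + (-3 + 16 + 3*4))² = (2*(-1/13)*(-10) + (-3 + 16 + 12))² = (20/13 + 25)² = (345/13)² = 119025/169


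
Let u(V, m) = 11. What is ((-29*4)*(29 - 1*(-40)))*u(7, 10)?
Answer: -88044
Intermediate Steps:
((-29*4)*(29 - 1*(-40)))*u(7, 10) = ((-29*4)*(29 - 1*(-40)))*11 = -116*(29 + 40)*11 = -116*69*11 = -8004*11 = -88044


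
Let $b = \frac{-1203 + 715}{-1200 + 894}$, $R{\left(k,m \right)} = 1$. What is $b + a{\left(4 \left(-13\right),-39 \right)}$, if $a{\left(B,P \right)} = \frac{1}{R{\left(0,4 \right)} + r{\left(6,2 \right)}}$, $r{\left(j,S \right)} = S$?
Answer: $\frac{295}{153} \approx 1.9281$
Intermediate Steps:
$a{\left(B,P \right)} = \frac{1}{3}$ ($a{\left(B,P \right)} = \frac{1}{1 + 2} = \frac{1}{3}$)
$b = \frac{244}{153}$ ($b = - \frac{488}{-306} = \left(-488\right) \left(- \frac{1}{306}\right) = \frac{244}{153} \approx 1.5948$)
$b + a{\left(4 \left(-13\right),-39 \right)} = \frac{244}{153} + \frac{1}{3} = \frac{295}{153}$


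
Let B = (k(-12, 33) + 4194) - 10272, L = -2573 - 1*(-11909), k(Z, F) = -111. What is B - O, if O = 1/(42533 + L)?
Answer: -321017242/51869 ≈ -6189.0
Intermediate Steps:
L = 9336 (L = -2573 + 11909 = 9336)
B = -6189 (B = (-111 + 4194) - 10272 = 4083 - 10272 = -6189)
O = 1/51869 (O = 1/(42533 + 9336) = 1/51869 ≈ 1.9279e-5)
B - O = -6189 - 1*1/51869 = -6189 - 1/51869 = -321017242/51869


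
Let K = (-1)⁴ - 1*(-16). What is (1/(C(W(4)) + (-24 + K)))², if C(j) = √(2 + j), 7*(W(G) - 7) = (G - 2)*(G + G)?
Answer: 49/(49 - √553)² ≈ 0.075450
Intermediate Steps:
K = 17 (K = 1 + 16 = 17)
W(G) = 7 + 2*G*(-2 + G)/7 (W(G) = 7 + ((G - 2)*(G + G))/7 = 7 + ((-2 + G)*(2*G))/7 = 7 + (2*G*(-2 + G))/7 = 7 + 2*G*(-2 + G)/7)
(1/(C(W(4)) + (-24 + K)))² = (1/(√(2 + (7 - 4/7*4 + (2/7)*4²)) + (-24 + 17)))² = (1/(√(2 + (7 - 16/7 + (2/7)*16)) - 7))² = (1/(√(2 + (7 - 16/7 + 32/7)) - 7))² = (1/(√(2 + 65/7) - 7))² = (1/(√(79/7) - 7))² = (1/(√553/7 - 7))² = (1/(-7 + √553/7))² = (-7 + √553/7)⁻²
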